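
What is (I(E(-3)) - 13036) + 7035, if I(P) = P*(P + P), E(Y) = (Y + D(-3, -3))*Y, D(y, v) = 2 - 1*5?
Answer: -5353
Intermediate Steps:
D(y, v) = -3 (D(y, v) = 2 - 5 = -3)
E(Y) = Y*(-3 + Y) (E(Y) = (Y - 3)*Y = (-3 + Y)*Y = Y*(-3 + Y))
I(P) = 2*P² (I(P) = P*(2*P) = 2*P²)
(I(E(-3)) - 13036) + 7035 = (2*(-3*(-3 - 3))² - 13036) + 7035 = (2*(-3*(-6))² - 13036) + 7035 = (2*18² - 13036) + 7035 = (2*324 - 13036) + 7035 = (648 - 13036) + 7035 = -12388 + 7035 = -5353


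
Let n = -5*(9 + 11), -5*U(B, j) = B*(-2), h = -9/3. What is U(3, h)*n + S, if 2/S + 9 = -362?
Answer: -44522/371 ≈ -120.01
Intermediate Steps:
S = -2/371 (S = 2/(-9 - 362) = 2/(-371) = 2*(-1/371) = -2/371 ≈ -0.0053908)
h = -3 (h = -9*⅓ = -3)
U(B, j) = 2*B/5 (U(B, j) = -B*(-2)/5 = -(-2)*B/5 = 2*B/5)
n = -100 (n = -5*20 = -100)
U(3, h)*n + S = ((⅖)*3)*(-100) - 2/371 = (6/5)*(-100) - 2/371 = -120 - 2/371 = -44522/371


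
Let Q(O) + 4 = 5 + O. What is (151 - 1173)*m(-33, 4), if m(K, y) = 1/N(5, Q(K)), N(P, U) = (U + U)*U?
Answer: -511/1024 ≈ -0.49902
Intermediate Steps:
Q(O) = 1 + O (Q(O) = -4 + (5 + O) = 1 + O)
N(P, U) = 2*U² (N(P, U) = (2*U)*U = 2*U²)
m(K, y) = 1/(2*(1 + K)²)
(151 - 1173)*m(-33, 4) = (151 - 1173)*(1/(2*(1 - 33)²)) = -511/(-32)² = -511/1024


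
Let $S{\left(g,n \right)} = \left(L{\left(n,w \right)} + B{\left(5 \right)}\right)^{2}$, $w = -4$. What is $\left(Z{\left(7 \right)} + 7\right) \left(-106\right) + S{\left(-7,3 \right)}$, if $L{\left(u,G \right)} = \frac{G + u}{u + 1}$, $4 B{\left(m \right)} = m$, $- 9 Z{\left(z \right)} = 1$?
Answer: $- \frac{6563}{9} \approx -729.22$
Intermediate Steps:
$Z{\left(z \right)} = - \frac{1}{9}$ ($Z{\left(z \right)} = \left(- \frac{1}{9}\right) 1 = - \frac{1}{9}$)
$B{\left(m \right)} = \frac{m}{4}$
$L{\left(u,G \right)} = \frac{G + u}{1 + u}$
$S{\left(g,n \right)} = \left(\frac{5}{4} + \frac{-4 + n}{1 + n}\right)^{2}$ ($S{\left(g,n \right)} = \left(\frac{-4 + n}{1 + n} + \frac{1}{4} \cdot 5\right)^{2} = \left(\frac{-4 + n}{1 + n} + \frac{5}{4}\right)^{2} = \left(\frac{5}{4} + \frac{-4 + n}{1 + n}\right)^{2}$)
$\left(Z{\left(7 \right)} + 7\right) \left(-106\right) + S{\left(-7,3 \right)} = \left(- \frac{1}{9} + 7\right) \left(-106\right) + \frac{\left(-11 + 9 \cdot 3\right)^{2}}{16 \left(1 + 3\right)^{2}} = \frac{62}{9} \left(-106\right) + \frac{\left(-11 + 27\right)^{2}}{16 \cdot 16} = - \frac{6572}{9} + \frac{1}{16} \cdot \frac{1}{16} \cdot 16^{2} = - \frac{6572}{9} + \frac{1}{16} \cdot \frac{1}{16} \cdot 256 = - \frac{6572}{9} + 1 = - \frac{6563}{9}$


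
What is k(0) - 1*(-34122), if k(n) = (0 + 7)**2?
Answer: 34171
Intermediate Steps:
k(n) = 49 (k(n) = 7**2 = 49)
k(0) - 1*(-34122) = 49 - 1*(-34122) = 49 + 34122 = 34171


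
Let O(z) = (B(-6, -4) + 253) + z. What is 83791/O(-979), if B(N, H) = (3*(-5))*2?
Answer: -83791/756 ≈ -110.83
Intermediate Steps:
B(N, H) = -30 (B(N, H) = -15*2 = -30)
O(z) = 223 + z (O(z) = (-30 + 253) + z = 223 + z)
83791/O(-979) = 83791/(223 - 979) = 83791/(-756) = 83791*(-1/756) = -83791/756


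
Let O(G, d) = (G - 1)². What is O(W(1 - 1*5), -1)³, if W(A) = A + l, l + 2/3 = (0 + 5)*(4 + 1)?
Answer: 38068692544/729 ≈ 5.2220e+7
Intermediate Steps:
l = 73/3 (l = -⅔ + (0 + 5)*(4 + 1) = -⅔ + 5*5 = -⅔ + 25 = 73/3 ≈ 24.333)
W(A) = 73/3 + A (W(A) = A + 73/3 = 73/3 + A)
O(G, d) = (-1 + G)²
O(W(1 - 1*5), -1)³ = ((-1 + (73/3 + (1 - 1*5)))²)³ = ((-1 + (73/3 + (1 - 5)))²)³ = ((-1 + (73/3 - 4))²)³ = ((-1 + 61/3)²)³ = ((58/3)²)³ = (3364/9)³ = 38068692544/729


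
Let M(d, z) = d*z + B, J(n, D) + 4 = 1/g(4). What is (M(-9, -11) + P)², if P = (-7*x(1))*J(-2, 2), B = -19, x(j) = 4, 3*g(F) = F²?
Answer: 558009/16 ≈ 34876.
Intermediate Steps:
g(F) = F²/3
J(n, D) = -61/16 (J(n, D) = -4 + 1/((⅓)*4²) = -4 + 1/((⅓)*16) = -4 + 1/(16/3) = -4 + 3/16 = -61/16)
M(d, z) = -19 + d*z (M(d, z) = d*z - 19 = -19 + d*z)
P = 427/4 (P = -7*4*(-61/16) = -28*(-61/16) = 427/4 ≈ 106.75)
(M(-9, -11) + P)² = ((-19 - 9*(-11)) + 427/4)² = ((-19 + 99) + 427/4)² = (80 + 427/4)² = (747/4)² = 558009/16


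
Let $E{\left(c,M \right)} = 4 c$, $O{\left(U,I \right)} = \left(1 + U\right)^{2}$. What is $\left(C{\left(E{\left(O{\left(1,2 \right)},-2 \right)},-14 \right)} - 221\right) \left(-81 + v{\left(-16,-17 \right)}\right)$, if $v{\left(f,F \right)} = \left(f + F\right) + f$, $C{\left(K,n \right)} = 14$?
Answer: $26910$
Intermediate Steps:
$v{\left(f,F \right)} = F + 2 f$ ($v{\left(f,F \right)} = \left(F + f\right) + f = F + 2 f$)
$\left(C{\left(E{\left(O{\left(1,2 \right)},-2 \right)},-14 \right)} - 221\right) \left(-81 + v{\left(-16,-17 \right)}\right) = \left(14 - 221\right) \left(-81 + \left(-17 + 2 \left(-16\right)\right)\right) = - 207 \left(-81 - 49\right) = \left(-207\right) \left(-130\right) = 26910$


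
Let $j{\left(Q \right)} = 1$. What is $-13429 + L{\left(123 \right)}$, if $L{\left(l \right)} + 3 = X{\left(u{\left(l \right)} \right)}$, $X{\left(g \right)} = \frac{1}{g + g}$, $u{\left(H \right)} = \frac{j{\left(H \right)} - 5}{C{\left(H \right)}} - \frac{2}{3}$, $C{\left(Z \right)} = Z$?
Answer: $- \frac{2310427}{172} \approx -13433.0$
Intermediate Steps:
$u{\left(H \right)} = - \frac{2}{3} - \frac{4}{H}$ ($u{\left(H \right)} = \frac{1 - 5}{H} - \frac{2}{3} = - \frac{4}{H} - \frac{2}{3} = - \frac{2}{3} - \frac{4}{H}$)
$X{\left(g \right)} = \frac{1}{2 g}$
$L{\left(l \right)} = -3 + \frac{1}{2 \left(- \frac{2}{3} - \frac{4}{l}\right)}$
$-13429 + L{\left(123 \right)} = -13429 + \frac{3 \left(-24 - 615\right)}{4 \left(6 + 123\right)} = -13429 + \frac{3 \left(-24 - 615\right)}{4 \cdot 129} = -13429 + \frac{3}{4} \cdot \frac{1}{129} \left(-639\right) = -13429 - \frac{639}{172} = - \frac{2310427}{172}$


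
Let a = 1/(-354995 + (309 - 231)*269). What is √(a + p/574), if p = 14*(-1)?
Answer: I*√4574713526782/13694533 ≈ 0.15618*I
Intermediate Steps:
p = -14
a = -1/334013 (a = 1/(-354995 + 78*269) = 1/(-354995 + 20982) = 1/(-334013) = -1/334013 ≈ -2.9939e-6)
√(a + p/574) = √(-1/334013 - 14/574) = √(-1/334013 + (1/574)*(-14)) = √(-1/334013 - 1/41) = √(-334054/13694533) = I*√4574713526782/13694533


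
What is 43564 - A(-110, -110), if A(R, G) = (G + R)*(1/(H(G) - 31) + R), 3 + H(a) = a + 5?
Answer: 2691376/139 ≈ 19362.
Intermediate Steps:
H(a) = 2 + a (H(a) = -3 + (a + 5) = -3 + (5 + a) = 2 + a)
A(R, G) = (G + R)*(R + 1/(-29 + G)) (A(R, G) = (G + R)*(1/((2 + G) - 31) + R) = (G + R)*(1/(-29 + G) + R) = (G + R)*(R + 1/(-29 + G)))
43564 - A(-110, -110) = 43564 - (-110 - 110 - 29*(-110)² - 110*(-110)² - 110*(-110)² - 29*(-110)*(-110))/(-29 - 110) = 43564 - (-110 - 110 - 29*12100 - 110*12100 - 110*12100 - 350900)/(-139) = 43564 - (-1)*(-110 - 110 - 350900 - 1331000 - 1331000 - 350900)/139 = 43564 - (-1)*(-3364020)/139 = 43564 - 1*3364020/139 = 43564 - 3364020/139 = 2691376/139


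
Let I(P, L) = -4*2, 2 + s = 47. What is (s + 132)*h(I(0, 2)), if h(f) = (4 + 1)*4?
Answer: 3540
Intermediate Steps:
s = 45 (s = -2 + 47 = 45)
I(P, L) = -8
h(f) = 20 (h(f) = 5*4 = 20)
(s + 132)*h(I(0, 2)) = (45 + 132)*20 = 177*20 = 3540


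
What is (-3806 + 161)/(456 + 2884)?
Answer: -729/668 ≈ -1.0913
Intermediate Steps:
(-3806 + 161)/(456 + 2884) = -3645/3340 = -3645*1/3340 = -729/668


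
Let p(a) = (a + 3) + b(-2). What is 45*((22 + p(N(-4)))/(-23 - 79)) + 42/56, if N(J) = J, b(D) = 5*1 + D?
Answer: -669/68 ≈ -9.8382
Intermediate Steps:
b(D) = 5 + D
p(a) = 6 + a (p(a) = (a + 3) + (5 - 2) = (3 + a) + 3 = 6 + a)
45*((22 + p(N(-4)))/(-23 - 79)) + 42/56 = 45*((22 + (6 - 4))/(-23 - 79)) + 42/56 = 45*((22 + 2)/(-102)) + 42*(1/56) = 45*(24*(-1/102)) + ¾ = 45*(-4/17) + ¾ = -180/17 + ¾ = -669/68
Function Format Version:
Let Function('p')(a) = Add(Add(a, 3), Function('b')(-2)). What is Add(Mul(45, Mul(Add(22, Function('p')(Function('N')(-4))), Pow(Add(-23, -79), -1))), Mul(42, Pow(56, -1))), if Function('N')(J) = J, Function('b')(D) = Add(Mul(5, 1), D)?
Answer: Rational(-669, 68) ≈ -9.8382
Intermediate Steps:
Function('b')(D) = Add(5, D)
Function('p')(a) = Add(6, a) (Function('p')(a) = Add(Add(a, 3), Add(5, -2)) = Add(Add(3, a), 3) = Add(6, a))
Add(Mul(45, Mul(Add(22, Function('p')(Function('N')(-4))), Pow(Add(-23, -79), -1))), Mul(42, Pow(56, -1))) = Add(Mul(45, Mul(Add(22, Add(6, -4)), Pow(Add(-23, -79), -1))), Mul(42, Pow(56, -1))) = Add(Mul(45, Mul(Add(22, 2), Pow(-102, -1))), Mul(42, Rational(1, 56))) = Add(Mul(45, Mul(24, Rational(-1, 102))), Rational(3, 4)) = Add(Mul(45, Rational(-4, 17)), Rational(3, 4)) = Add(Rational(-180, 17), Rational(3, 4)) = Rational(-669, 68)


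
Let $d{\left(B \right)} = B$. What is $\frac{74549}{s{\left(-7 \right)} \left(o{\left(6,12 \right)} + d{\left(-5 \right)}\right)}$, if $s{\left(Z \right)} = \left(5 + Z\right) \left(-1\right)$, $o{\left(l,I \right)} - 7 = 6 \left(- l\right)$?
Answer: $- \frac{74549}{68} \approx -1096.3$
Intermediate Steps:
$o{\left(l,I \right)} = 7 - 6 l$ ($o{\left(l,I \right)} = 7 + 6 \left(- l\right) = 7 - 6 l$)
$s{\left(Z \right)} = -5 - Z$
$\frac{74549}{s{\left(-7 \right)} \left(o{\left(6,12 \right)} + d{\left(-5 \right)}\right)} = \frac{74549}{\left(-5 - -7\right) \left(\left(7 - 36\right) - 5\right)} = \frac{74549}{\left(-5 + 7\right) \left(\left(7 - 36\right) - 5\right)} = \frac{74549}{2 \left(-29 - 5\right)} = \frac{74549}{2 \left(-34\right)} = \frac{74549}{-68} = 74549 \left(- \frac{1}{68}\right) = - \frac{74549}{68}$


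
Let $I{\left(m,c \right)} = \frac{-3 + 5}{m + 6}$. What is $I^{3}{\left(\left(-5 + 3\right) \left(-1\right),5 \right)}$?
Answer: $\frac{1}{64} \approx 0.015625$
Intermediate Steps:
$I{\left(m,c \right)} = \frac{2}{6 + m}$
$I^{3}{\left(\left(-5 + 3\right) \left(-1\right),5 \right)} = \left(\frac{2}{6 + \left(-5 + 3\right) \left(-1\right)}\right)^{3} = \left(\frac{2}{6 - -2}\right)^{3} = \left(\frac{2}{6 + 2}\right)^{3} = \left(\frac{2}{8}\right)^{3} = \left(2 \cdot \frac{1}{8}\right)^{3} = \left(\frac{1}{4}\right)^{3} = \frac{1}{64}$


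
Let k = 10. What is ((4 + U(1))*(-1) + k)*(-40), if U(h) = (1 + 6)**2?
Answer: 1720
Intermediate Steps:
U(h) = 49 (U(h) = 7**2 = 49)
((4 + U(1))*(-1) + k)*(-40) = ((4 + 49)*(-1) + 10)*(-40) = (53*(-1) + 10)*(-40) = (-53 + 10)*(-40) = -43*(-40) = 1720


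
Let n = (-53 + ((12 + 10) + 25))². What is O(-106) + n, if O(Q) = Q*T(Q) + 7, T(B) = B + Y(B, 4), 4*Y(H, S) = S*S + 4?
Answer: 10749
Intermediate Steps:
Y(H, S) = 1 + S²/4 (Y(H, S) = (S*S + 4)/4 = (S² + 4)/4 = (4 + S²)/4 = 1 + S²/4)
T(B) = 5 + B (T(B) = B + (1 + (¼)*4²) = B + (1 + (¼)*16) = B + (1 + 4) = B + 5 = 5 + B)
n = 36 (n = (-53 + (22 + 25))² = (-53 + 47)² = (-6)² = 36)
O(Q) = 7 + Q*(5 + Q) (O(Q) = Q*(5 + Q) + 7 = 7 + Q*(5 + Q))
O(-106) + n = (7 - 106*(5 - 106)) + 36 = (7 - 106*(-101)) + 36 = (7 + 10706) + 36 = 10713 + 36 = 10749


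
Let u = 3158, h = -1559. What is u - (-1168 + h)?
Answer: 5885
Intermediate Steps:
u - (-1168 + h) = 3158 - (-1168 - 1559) = 3158 - 1*(-2727) = 3158 + 2727 = 5885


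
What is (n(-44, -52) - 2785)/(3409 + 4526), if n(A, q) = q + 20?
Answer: -939/2645 ≈ -0.35501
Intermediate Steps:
n(A, q) = 20 + q
(n(-44, -52) - 2785)/(3409 + 4526) = ((20 - 52) - 2785)/(3409 + 4526) = (-32 - 2785)/7935 = -2817*1/7935 = -939/2645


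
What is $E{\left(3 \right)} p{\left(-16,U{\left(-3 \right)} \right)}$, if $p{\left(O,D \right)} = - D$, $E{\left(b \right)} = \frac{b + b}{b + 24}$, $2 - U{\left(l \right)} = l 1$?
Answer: $- \frac{10}{9} \approx -1.1111$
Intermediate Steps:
$U{\left(l \right)} = 2 - l$ ($U{\left(l \right)} = 2 - l 1 = 2 - l$)
$E{\left(b \right)} = \frac{2 b}{24 + b}$
$E{\left(3 \right)} p{\left(-16,U{\left(-3 \right)} \right)} = 2 \cdot 3 \frac{1}{24 + 3} \left(- (2 - -3)\right) = 2 \cdot 3 \cdot \frac{1}{27} \left(- (2 + 3)\right) = 2 \cdot 3 \cdot \frac{1}{27} \left(\left(-1\right) 5\right) = \frac{2}{9} \left(-5\right) = - \frac{10}{9}$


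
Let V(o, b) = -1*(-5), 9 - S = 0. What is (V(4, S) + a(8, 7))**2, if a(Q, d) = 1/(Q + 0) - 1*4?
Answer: 81/64 ≈ 1.2656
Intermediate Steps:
S = 9 (S = 9 - 1*0 = 9 + 0 = 9)
V(o, b) = 5
a(Q, d) = -4 + 1/Q (a(Q, d) = 1/Q - 4 = -4 + 1/Q)
(V(4, S) + a(8, 7))**2 = (5 + (-4 + 1/8))**2 = (5 - 31/8)**2 = (9/8)**2 = 81/64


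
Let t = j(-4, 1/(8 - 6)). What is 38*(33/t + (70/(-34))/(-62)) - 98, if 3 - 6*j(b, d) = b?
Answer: 3608281/3689 ≈ 978.12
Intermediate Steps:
j(b, d) = 1/2 - b/6
t = 7/6 (t = 1/2 - 1/6*(-4) = 1/2 + 2/3 = 7/6 ≈ 1.1667)
38*(33/t + (70/(-34))/(-62)) - 98 = 38*(33/(7/6) + (70/(-34))/(-62)) - 98 = 38*(33*(6/7) + (70*(-1/34))*(-1/62)) - 98 = 38*(198/7 - 35/17*(-1/62)) - 98 = 38*(198/7 + 35/1054) - 98 = 38*(208937/7378) - 98 = 3969803/3689 - 98 = 3608281/3689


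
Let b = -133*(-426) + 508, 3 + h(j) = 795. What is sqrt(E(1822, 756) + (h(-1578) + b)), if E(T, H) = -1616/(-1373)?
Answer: 5*sqrt(4370421014)/1373 ≈ 240.75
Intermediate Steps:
E(T, H) = 1616/1373 (E(T, H) = -1616*(-1/1373) = 1616/1373)
h(j) = 792 (h(j) = -3 + 795 = 792)
b = 57166 (b = 56658 + 508 = 57166)
sqrt(E(1822, 756) + (h(-1578) + b)) = sqrt(1616/1373 + (792 + 57166)) = sqrt(1616/1373 + 57958) = sqrt(79577950/1373) = 5*sqrt(4370421014)/1373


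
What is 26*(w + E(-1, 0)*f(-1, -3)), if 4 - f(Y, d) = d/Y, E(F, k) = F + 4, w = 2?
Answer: 130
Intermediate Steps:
E(F, k) = 4 + F
f(Y, d) = 4 - d/Y
26*(w + E(-1, 0)*f(-1, -3)) = 26*(2 + (4 - 1)*(4 - 1*(-3)/(-1))) = 26*(2 + 3*(4 - 1*(-3)*(-1))) = 26*(2 + 3*(4 - 3)) = 26*(2 + 3*1) = 26*(2 + 3) = 26*5 = 130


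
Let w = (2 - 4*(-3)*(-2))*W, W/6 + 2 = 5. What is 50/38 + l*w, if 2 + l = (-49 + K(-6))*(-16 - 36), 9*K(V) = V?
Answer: -19416911/19 ≈ -1.0219e+6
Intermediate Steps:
W = 18 (W = -12 + 6*5 = -12 + 30 = 18)
K(V) = V/9
l = 7742/3 (l = -2 + (-49 + (1/9)*(-6))*(-16 - 36) = -2 + (-49 - 2/3)*(-52) = -2 - 149/3*(-52) = -2 + 7748/3 = 7742/3 ≈ 2580.7)
w = -396 (w = (2 - 4*(-3)*(-2))*18 = (2 + 12*(-2))*18 = (2 - 24)*18 = -22*18 = -396)
50/38 + l*w = 50/38 + (7742/3)*(-396) = 50*(1/38) - 1021944 = 25/19 - 1021944 = -19416911/19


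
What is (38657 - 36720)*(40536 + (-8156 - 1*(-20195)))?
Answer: 101837775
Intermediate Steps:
(38657 - 36720)*(40536 + (-8156 - 1*(-20195))) = 1937*(40536 + (-8156 + 20195)) = 1937*(40536 + 12039) = 1937*52575 = 101837775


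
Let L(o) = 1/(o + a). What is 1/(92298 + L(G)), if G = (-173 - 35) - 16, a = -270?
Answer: 494/45595211 ≈ 1.0834e-5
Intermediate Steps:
G = -224 (G = -208 - 16 = -224)
L(o) = 1/(-270 + o) (L(o) = 1/(o - 270) = 1/(-270 + o))
1/(92298 + L(G)) = 1/(92298 + 1/(-270 - 224)) = 1/(92298 + 1/(-494)) = 1/(92298 - 1/494) = 1/(45595211/494) = 494/45595211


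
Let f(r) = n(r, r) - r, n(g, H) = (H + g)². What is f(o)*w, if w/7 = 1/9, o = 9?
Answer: 245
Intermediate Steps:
w = 7/9 ≈ 0.77778
f(r) = -r + 4*r² (f(r) = (r + r)² - r = (2*r)² - r = 4*r² - r = -r + 4*r²)
f(o)*w = (9*(-1 + 4*9))*(7/9) = (9*(-1 + 36))*(7/9) = (9*35)*(7/9) = 315*(7/9) = 245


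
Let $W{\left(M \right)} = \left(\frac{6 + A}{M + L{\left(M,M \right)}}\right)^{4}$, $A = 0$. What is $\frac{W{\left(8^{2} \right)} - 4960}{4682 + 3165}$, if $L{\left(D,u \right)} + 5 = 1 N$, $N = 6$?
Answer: $- \frac{12648442672}{20010550625} \approx -0.63209$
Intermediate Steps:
$L{\left(D,u \right)} = 1$ ($L{\left(D,u \right)} = -5 + 1 \cdot 6 = -5 + 6 = 1$)
$W{\left(M \right)} = \frac{1296}{\left(1 + M\right)^{4}}$ ($W{\left(M \right)} = \left(\frac{6 + 0}{M + 1}\right)^{4} = \left(\frac{6}{1 + M}\right)^{4} = \frac{1296}{\left(1 + M\right)^{4}}$)
$\frac{W{\left(8^{2} \right)} - 4960}{4682 + 3165} = \frac{\frac{1296}{\left(1 + 8^{2}\right)^{4}} - 4960}{4682 + 3165} = \frac{\frac{1296}{\left(1 + 64\right)^{4}} - 4960}{7847} = \left(\frac{1296}{17850625} - 4960\right) \frac{1}{7847} = \left(- \frac{88539098704}{17850625}\right) \frac{1}{7847} = - \frac{12648442672}{20010550625}$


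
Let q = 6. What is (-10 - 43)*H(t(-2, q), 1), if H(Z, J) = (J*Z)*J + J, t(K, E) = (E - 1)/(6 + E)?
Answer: -901/12 ≈ -75.083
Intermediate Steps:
t(K, E) = (-1 + E)/(6 + E)
H(Z, J) = J + Z*J² (H(Z, J) = Z*J² + J = J + Z*J²)
(-10 - 43)*H(t(-2, q), 1) = (-10 - 43)*(1*(1 + 1*((-1 + 6)/(6 + 6)))) = -53*(1 + 1*(5/12)) = -53*(1 + 5/12) = -53*17/12 = -901/12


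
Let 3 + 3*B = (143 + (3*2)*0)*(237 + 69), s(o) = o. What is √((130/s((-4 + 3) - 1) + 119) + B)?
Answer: √14639 ≈ 120.99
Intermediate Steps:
B = 14585 (B = -1 + ((143 + (3*2)*0)*(237 + 69))/3 = -1 + ((143 + 6*0)*306)/3 = -1 + ((143 + 0)*306)/3 = -1 + (143*306)/3 = -1 + (⅓)*43758 = -1 + 14586 = 14585)
√((130/s((-4 + 3) - 1) + 119) + B) = √((130/((-4 + 3) - 1) + 119) + 14585) = √((130/(-1 - 1) + 119) + 14585) = √((130/(-2) + 119) + 14585) = √((130*(-½) + 119) + 14585) = √((-65 + 119) + 14585) = √(54 + 14585) = √14639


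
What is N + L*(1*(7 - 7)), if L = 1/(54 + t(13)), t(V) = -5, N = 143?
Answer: 143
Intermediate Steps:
L = 1/49 (L = 1/(54 - 5) = 1/49 ≈ 0.020408)
N + L*(1*(7 - 7)) = 143 + (1*(7 - 7))/49 = 143 + (1*0)/49 = 143 + (1/49)*0 = 143 + 0 = 143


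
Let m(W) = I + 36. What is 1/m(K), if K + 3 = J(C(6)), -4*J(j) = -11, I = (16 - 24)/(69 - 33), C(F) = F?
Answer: 9/322 ≈ 0.027950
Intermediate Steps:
I = -2/9 (I = -8/36 = -8*1/36 = -2/9 ≈ -0.22222)
J(j) = 11/4 (J(j) = -1/4*(-11) = 11/4)
K = -1/4 (K = -3 + 11/4 = -1/4 ≈ -0.25000)
m(W) = 322/9 (m(W) = -2/9 + 36 = 322/9)
1/m(K) = 1/(322/9) = 9/322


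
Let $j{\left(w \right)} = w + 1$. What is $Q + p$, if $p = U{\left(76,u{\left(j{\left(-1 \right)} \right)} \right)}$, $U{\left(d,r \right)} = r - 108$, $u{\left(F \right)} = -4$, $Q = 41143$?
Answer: $41031$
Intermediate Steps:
$j{\left(w \right)} = 1 + w$
$U{\left(d,r \right)} = -108 + r$
$p = -112$ ($p = -108 - 4 = -112$)
$Q + p = 41143 - 112 = 41031$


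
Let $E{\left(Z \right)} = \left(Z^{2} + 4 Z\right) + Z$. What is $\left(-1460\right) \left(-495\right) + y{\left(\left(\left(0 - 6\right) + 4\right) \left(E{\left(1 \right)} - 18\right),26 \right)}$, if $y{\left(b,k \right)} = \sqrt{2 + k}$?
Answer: $722700 + 2 \sqrt{7} \approx 7.2271 \cdot 10^{5}$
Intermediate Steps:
$E{\left(Z \right)} = Z^{2} + 5 Z$
$\left(-1460\right) \left(-495\right) + y{\left(\left(\left(0 - 6\right) + 4\right) \left(E{\left(1 \right)} - 18\right),26 \right)} = \left(-1460\right) \left(-495\right) + \sqrt{2 + 26} = 722700 + \sqrt{28} = 722700 + 2 \sqrt{7}$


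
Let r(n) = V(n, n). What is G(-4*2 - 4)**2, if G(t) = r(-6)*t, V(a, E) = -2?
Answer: 576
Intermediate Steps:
r(n) = -2
G(t) = -2*t
G(-4*2 - 4)**2 = (-2*(-4*2 - 4))**2 = (-2*(-8 - 4))**2 = (-2*(-12))**2 = 24**2 = 576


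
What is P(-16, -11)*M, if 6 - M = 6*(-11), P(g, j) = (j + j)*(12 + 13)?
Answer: -39600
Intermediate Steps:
P(g, j) = 50*j (P(g, j) = (2*j)*25 = 50*j)
M = 72 (M = 6 - 6*(-11) = 6 - 1*(-66) = 6 + 66 = 72)
P(-16, -11)*M = (50*(-11))*72 = -550*72 = -39600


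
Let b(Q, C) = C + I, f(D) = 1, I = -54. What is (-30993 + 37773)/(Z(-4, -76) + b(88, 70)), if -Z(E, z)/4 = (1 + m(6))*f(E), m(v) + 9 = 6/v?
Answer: 1695/11 ≈ 154.09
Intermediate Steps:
b(Q, C) = -54 + C (b(Q, C) = C - 54 = -54 + C)
m(v) = -9 + 6/v
Z(E, z) = 28 (Z(E, z) = -4*(1 + (-9 + 6/6)) = -4*(1 + (-9 + 6*(1/6))) = -4*(1 + (-9 + 1)) = -4*(1 - 8) = -(-28) = -4*(-7) = 28)
(-30993 + 37773)/(Z(-4, -76) + b(88, 70)) = (-30993 + 37773)/(28 + (-54 + 70)) = 6780/(28 + 16) = 6780/44 = 6780*(1/44) = 1695/11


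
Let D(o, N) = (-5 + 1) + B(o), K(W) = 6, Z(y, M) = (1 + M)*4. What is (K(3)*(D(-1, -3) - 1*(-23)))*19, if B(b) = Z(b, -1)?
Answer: 2166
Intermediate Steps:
Z(y, M) = 4 + 4*M
B(b) = 0 (B(b) = 4 + 4*(-1) = 4 - 4 = 0)
D(o, N) = -4 (D(o, N) = (-5 + 1) + 0 = -4 + 0 = -4)
(K(3)*(D(-1, -3) - 1*(-23)))*19 = (6*(-4 - 1*(-23)))*19 = (6*(-4 + 23))*19 = (6*19)*19 = 114*19 = 2166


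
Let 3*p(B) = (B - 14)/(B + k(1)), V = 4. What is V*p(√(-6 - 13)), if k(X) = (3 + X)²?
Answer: -164/165 + 8*I*√19/55 ≈ -0.99394 + 0.63402*I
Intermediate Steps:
p(B) = (-14 + B)/(3*(16 + B)) (p(B) = ((B - 14)/(B + (3 + 1)²))/3 = ((-14 + B)/(B + 4²))/3 = ((-14 + B)/(B + 16))/3 = ((-14 + B)/(16 + B))/3 = (-14 + B)/(3*(16 + B)))
V*p(√(-6 - 13)) = 4*((-14 + √(-6 - 13))/(3*(16 + √(-6 - 13)))) = 4*((-14 + √(-19))/(3*(16 + √(-19)))) = 4*((-14 + I*√19)/(3*(16 + I*√19))) = 4*(-14 + I*√19)/(3*(16 + I*√19))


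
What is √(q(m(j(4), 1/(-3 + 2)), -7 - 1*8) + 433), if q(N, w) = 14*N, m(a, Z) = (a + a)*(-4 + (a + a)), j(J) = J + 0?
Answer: √881 ≈ 29.682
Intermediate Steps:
j(J) = J
m(a, Z) = 2*a*(-4 + 2*a) (m(a, Z) = (2*a)*(-4 + 2*a) = 2*a*(-4 + 2*a))
√(q(m(j(4), 1/(-3 + 2)), -7 - 1*8) + 433) = √(14*(4*4*(-2 + 4)) + 433) = √(14*(4*4*2) + 433) = √(14*32 + 433) = √(448 + 433) = √881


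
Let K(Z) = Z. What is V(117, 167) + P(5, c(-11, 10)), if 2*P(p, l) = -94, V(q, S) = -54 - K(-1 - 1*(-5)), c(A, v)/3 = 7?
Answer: -105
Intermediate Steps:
c(A, v) = 21 (c(A, v) = 3*7 = 21)
V(q, S) = -58 (V(q, S) = -54 - (-1 - 1*(-5)) = -54 - (-1 + 5) = -54 - 1*4 = -54 - 4 = -58)
P(p, l) = -47 (P(p, l) = (1/2)*(-94) = -47)
V(117, 167) + P(5, c(-11, 10)) = -58 - 47 = -105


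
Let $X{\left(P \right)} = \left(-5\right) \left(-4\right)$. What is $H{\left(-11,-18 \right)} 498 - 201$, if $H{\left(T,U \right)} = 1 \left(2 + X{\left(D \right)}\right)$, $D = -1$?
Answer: $10755$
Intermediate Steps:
$X{\left(P \right)} = 20$
$H{\left(T,U \right)} = 22$ ($H{\left(T,U \right)} = 1 \left(2 + 20\right) = 1 \cdot 22 = 22$)
$H{\left(-11,-18 \right)} 498 - 201 = 22 \cdot 498 - 201 = 10956 - 201 = 10755$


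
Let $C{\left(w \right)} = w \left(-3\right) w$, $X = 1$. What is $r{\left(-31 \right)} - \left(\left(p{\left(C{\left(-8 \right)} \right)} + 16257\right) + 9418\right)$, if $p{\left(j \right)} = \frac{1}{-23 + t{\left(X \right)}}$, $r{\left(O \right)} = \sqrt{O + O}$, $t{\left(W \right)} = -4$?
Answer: $- \frac{693224}{27} + i \sqrt{62} \approx -25675.0 + 7.874 i$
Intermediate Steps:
$C{\left(w \right)} = - 3 w^{2}$ ($C{\left(w \right)} = - 3 w w = - 3 w^{2}$)
$r{\left(O \right)} = \sqrt{2} \sqrt{O}$ ($r{\left(O \right)} = \sqrt{2 O} = \sqrt{2} \sqrt{O}$)
$p{\left(j \right)} = - \frac{1}{27}$ ($p{\left(j \right)} = \frac{1}{-23 - 4} = \frac{1}{-27} = - \frac{1}{27}$)
$r{\left(-31 \right)} - \left(\left(p{\left(C{\left(-8 \right)} \right)} + 16257\right) + 9418\right) = \sqrt{2} \sqrt{-31} - \left(\left(- \frac{1}{27} + 16257\right) + 9418\right) = \sqrt{2} i \sqrt{31} - \left(\frac{438938}{27} + 9418\right) = i \sqrt{62} - \frac{693224}{27} = - \frac{693224}{27} + i \sqrt{62}$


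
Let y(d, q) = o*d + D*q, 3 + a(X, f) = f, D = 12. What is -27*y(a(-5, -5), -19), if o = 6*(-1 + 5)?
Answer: 11340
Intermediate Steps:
o = 24 (o = 6*4 = 24)
a(X, f) = -3 + f
y(d, q) = 12*q + 24*d (y(d, q) = 24*d + 12*q = 12*q + 24*d)
-27*y(a(-5, -5), -19) = -27*(12*(-19) + 24*(-3 - 5)) = -27*(-228 + 24*(-8)) = -27*(-228 - 192) = -27*(-420) = 11340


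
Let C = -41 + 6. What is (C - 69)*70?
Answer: -7280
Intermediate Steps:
C = -35
(C - 69)*70 = (-35 - 69)*70 = -104*70 = -7280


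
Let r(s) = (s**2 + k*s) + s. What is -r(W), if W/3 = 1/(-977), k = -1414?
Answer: -4141512/954529 ≈ -4.3388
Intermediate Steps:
W = -3/977 (W = 3/(-977) = 3*(-1/977) = -3/977 ≈ -0.0030706)
r(s) = s**2 - 1413*s (r(s) = (s**2 - 1414*s) + s = s**2 - 1413*s)
-r(W) = -(-3)*(-1413 - 3/977)/977 = -(-3)*(-1380504)/(977*977) = -1*4141512/954529 = -4141512/954529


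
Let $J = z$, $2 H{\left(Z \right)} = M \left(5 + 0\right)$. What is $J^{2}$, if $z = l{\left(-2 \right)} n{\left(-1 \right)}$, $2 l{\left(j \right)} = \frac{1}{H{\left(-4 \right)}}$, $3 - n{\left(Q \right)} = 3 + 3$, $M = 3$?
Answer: $\frac{1}{25} \approx 0.04$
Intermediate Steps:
$H{\left(Z \right)} = \frac{15}{2}$ ($H{\left(Z \right)} = \frac{3 \left(5 + 0\right)}{2} = \frac{3 \cdot 5}{2} = \frac{1}{2} \cdot 15 = \frac{15}{2}$)
$n{\left(Q \right)} = -3$ ($n{\left(Q \right)} = 3 - \left(3 + 3\right) = 3 - 6 = -3$)
$l{\left(j \right)} = \frac{1}{15}$ ($l{\left(j \right)} = \frac{1}{2 \cdot \frac{15}{2}} = \frac{1}{2} \cdot \frac{2}{15} = \frac{1}{15}$)
$z = - \frac{1}{5}$ ($z = \frac{1}{15} \left(-3\right) = - \frac{1}{5} \approx -0.2$)
$J = - \frac{1}{5} \approx -0.2$
$J^{2} = \left(- \frac{1}{5}\right)^{2} = \frac{1}{25}$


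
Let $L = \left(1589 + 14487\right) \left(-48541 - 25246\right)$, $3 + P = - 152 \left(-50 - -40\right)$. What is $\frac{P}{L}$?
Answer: $- \frac{1517}{1186199812} \approx -1.2789 \cdot 10^{-6}$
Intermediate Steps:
$P = 1517$ ($P = -3 - 152 \left(-50 - -40\right) = -3 - 152 \left(-50 + 40\right) = -3 - -1520 = -3 + 1520 = 1517$)
$L = -1186199812$ ($L = 16076 \left(-73787\right) = -1186199812$)
$\frac{P}{L} = \frac{1517}{-1186199812} = 1517 \left(- \frac{1}{1186199812}\right) = - \frac{1517}{1186199812}$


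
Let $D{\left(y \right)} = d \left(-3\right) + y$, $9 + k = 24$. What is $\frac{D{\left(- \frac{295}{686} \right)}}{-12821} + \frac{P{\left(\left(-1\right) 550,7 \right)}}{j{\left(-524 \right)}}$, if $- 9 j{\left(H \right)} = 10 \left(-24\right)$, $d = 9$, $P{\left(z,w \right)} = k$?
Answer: $\frac{39728963}{70361648} \approx 0.56464$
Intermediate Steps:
$k = 15$ ($k = -9 + 24 = 15$)
$P{\left(z,w \right)} = 15$
$D{\left(y \right)} = -27 + y$ ($D{\left(y \right)} = 9 \left(-3\right) + y = -27 + y$)
$j{\left(H \right)} = \frac{80}{3}$ ($j{\left(H \right)} = - \frac{10 \left(-24\right)}{9} = \left(- \frac{1}{9}\right) \left(-240\right) = \frac{80}{3}$)
$\frac{D{\left(- \frac{295}{686} \right)}}{-12821} + \frac{P{\left(\left(-1\right) 550,7 \right)}}{j{\left(-524 \right)}} = \frac{-27 - \frac{295}{686}}{-12821} + \frac{15}{\frac{80}{3}} = \left(-27 - \frac{295}{686}\right) \left(- \frac{1}{12821}\right) + 15 \cdot \frac{3}{80} = \left(-27 - \frac{295}{686}\right) \left(- \frac{1}{12821}\right) + \frac{9}{16} = \left(- \frac{18817}{686}\right) \left(- \frac{1}{12821}\right) + \frac{9}{16} = \frac{18817}{8795206} + \frac{9}{16} = \frac{39728963}{70361648}$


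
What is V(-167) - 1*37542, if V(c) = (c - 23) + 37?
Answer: -37695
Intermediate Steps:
V(c) = 14 + c (V(c) = (-23 + c) + 37 = 14 + c)
V(-167) - 1*37542 = (14 - 167) - 1*37542 = -153 - 37542 = -37695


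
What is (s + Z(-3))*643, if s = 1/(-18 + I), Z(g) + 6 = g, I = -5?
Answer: -133744/23 ≈ -5815.0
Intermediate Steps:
Z(g) = -6 + g
s = -1/23 (s = 1/(-18 - 5) = 1/(-23) = -1/23 ≈ -0.043478)
(s + Z(-3))*643 = (-1/23 + (-6 - 3))*643 = (-1/23 - 9)*643 = -208/23*643 = -133744/23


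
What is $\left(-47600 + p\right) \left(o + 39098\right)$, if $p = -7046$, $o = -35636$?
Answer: $-189184452$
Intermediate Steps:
$\left(-47600 + p\right) \left(o + 39098\right) = \left(-47600 - 7046\right) \left(-35636 + 39098\right) = \left(-54646\right) 3462 = -189184452$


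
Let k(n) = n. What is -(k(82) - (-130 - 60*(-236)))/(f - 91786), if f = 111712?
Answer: 6974/9963 ≈ 0.69999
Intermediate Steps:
-(k(82) - (-130 - 60*(-236)))/(f - 91786) = -(82 - (-130 - 60*(-236)))/(111712 - 91786) = -(82 - (-130 + 14160))/19926 = -(82 - 1*14030)/19926 = -(82 - 14030)/19926 = -(-13948)/19926 = -1*(-6974/9963) = 6974/9963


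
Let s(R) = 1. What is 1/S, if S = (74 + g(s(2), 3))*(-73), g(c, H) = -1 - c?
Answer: -1/5256 ≈ -0.00019026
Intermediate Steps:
S = -5256 (S = (74 + (-1 - 1*1))*(-73) = (74 + (-1 - 1))*(-73) = (74 - 2)*(-73) = 72*(-73) = -5256)
1/S = 1/(-5256) = -1/5256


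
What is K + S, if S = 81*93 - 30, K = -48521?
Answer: -41018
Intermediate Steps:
S = 7503 (S = 7533 - 30 = 7503)
K + S = -48521 + 7503 = -41018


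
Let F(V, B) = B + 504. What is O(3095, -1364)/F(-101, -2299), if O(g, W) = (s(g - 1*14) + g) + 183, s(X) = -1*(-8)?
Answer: -3286/1795 ≈ -1.8306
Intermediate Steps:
F(V, B) = 504 + B
s(X) = 8
O(g, W) = 191 + g (O(g, W) = (8 + g) + 183 = 191 + g)
O(3095, -1364)/F(-101, -2299) = (191 + 3095)/(504 - 2299) = 3286/(-1795) = 3286*(-1/1795) = -3286/1795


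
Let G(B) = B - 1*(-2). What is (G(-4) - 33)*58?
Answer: -2030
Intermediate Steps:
G(B) = 2 + B (G(B) = B + 2 = 2 + B)
(G(-4) - 33)*58 = ((2 - 4) - 33)*58 = (-2 - 33)*58 = -35*58 = -2030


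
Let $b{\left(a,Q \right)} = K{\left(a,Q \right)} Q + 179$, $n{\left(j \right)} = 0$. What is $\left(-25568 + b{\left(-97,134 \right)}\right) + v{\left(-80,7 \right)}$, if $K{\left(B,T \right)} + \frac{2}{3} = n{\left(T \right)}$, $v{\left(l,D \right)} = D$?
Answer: $- \frac{76414}{3} \approx -25471.0$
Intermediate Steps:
$K{\left(B,T \right)} = - \frac{2}{3}$ ($K{\left(B,T \right)} = - \frac{2}{3} + 0 = - \frac{2}{3}$)
$b{\left(a,Q \right)} = 179 - \frac{2 Q}{3}$ ($b{\left(a,Q \right)} = - \frac{2 Q}{3} + 179 = 179 - \frac{2 Q}{3}$)
$\left(-25568 + b{\left(-97,134 \right)}\right) + v{\left(-80,7 \right)} = \left(-25568 + \left(179 - \frac{268}{3}\right)\right) + 7 = \left(-25568 + \frac{269}{3}\right) + 7 = - \frac{76435}{3} + 7 = - \frac{76414}{3}$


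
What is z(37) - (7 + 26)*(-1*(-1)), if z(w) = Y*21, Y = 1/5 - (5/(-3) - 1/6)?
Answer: 97/10 ≈ 9.7000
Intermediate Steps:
Y = 61/30 (Y = ⅕ - (5*(-⅓) - 1*⅙) = ⅕ - (-5/3 - ⅙) = ⅕ - 1*(-11/6) = ⅕ + 11/6 = 61/30 ≈ 2.0333)
z(w) = 427/10 (z(w) = (61/30)*21 = 427/10)
z(37) - (7 + 26)*(-1*(-1)) = 427/10 - (7 + 26)*(-1*(-1)) = 427/10 - 33 = 97/10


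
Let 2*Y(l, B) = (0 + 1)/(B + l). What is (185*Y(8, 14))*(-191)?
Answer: -35335/44 ≈ -803.07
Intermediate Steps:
Y(l, B) = 1/(2*(B + l)) (Y(l, B) = ((0 + 1)/(B + l))/2 = (1/(B + l))/2 = 1/(2*(B + l)))
(185*Y(8, 14))*(-191) = (185*(1/(2*(14 + 8))))*(-191) = (185*((1/2)/22))*(-191) = (185*((1/2)*(1/22)))*(-191) = (185*(1/44))*(-191) = (185/44)*(-191) = -35335/44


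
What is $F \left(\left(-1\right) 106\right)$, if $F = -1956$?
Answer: $207336$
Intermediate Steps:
$F \left(\left(-1\right) 106\right) = - 1956 \left(\left(-1\right) 106\right) = \left(-1956\right) \left(-106\right) = 207336$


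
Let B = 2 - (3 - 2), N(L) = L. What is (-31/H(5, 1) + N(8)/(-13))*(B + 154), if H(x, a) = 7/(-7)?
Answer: 61225/13 ≈ 4709.6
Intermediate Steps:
H(x, a) = -1 (H(x, a) = 7*(-⅐) = -1)
B = 1 (B = 2 - 1*1 = 2 - 1 = 1)
(-31/H(5, 1) + N(8)/(-13))*(B + 154) = (-31/(-1) + 8/(-13))*(1 + 154) = (-31*(-1) + 8*(-1/13))*155 = (31 - 8/13)*155 = (395/13)*155 = 61225/13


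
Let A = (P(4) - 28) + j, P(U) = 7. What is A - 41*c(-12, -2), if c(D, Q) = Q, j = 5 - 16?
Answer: 50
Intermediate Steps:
j = -11
A = -32 (A = (7 - 28) - 11 = -21 - 11 = -32)
A - 41*c(-12, -2) = -32 - 41*(-2) = -32 + 82 = 50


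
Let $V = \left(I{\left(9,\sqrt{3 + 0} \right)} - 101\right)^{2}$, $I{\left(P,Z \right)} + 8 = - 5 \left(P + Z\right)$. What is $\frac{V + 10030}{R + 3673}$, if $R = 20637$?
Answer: $\frac{33821}{24310} + \frac{14 \sqrt{3}}{221} \approx 1.501$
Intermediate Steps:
$I{\left(P,Z \right)} = -8 - 5 P - 5 Z$ ($I{\left(P,Z \right)} = -8 - 5 \left(P + Z\right) = -8 - \left(5 P + 5 Z\right) = -8 - 5 P - 5 Z$)
$V = \left(-154 - 5 \sqrt{3}\right)^{2}$ ($V = \left(\left(-8 - 45 - 5 \sqrt{3 + 0}\right) - 101\right)^{2} = \left(\left(-8 - 45 - 5 \sqrt{3}\right) - 101\right)^{2} = \left(\left(-53 - 5 \sqrt{3}\right) - 101\right)^{2} = \left(-154 - 5 \sqrt{3}\right)^{2} \approx 26458.0$)
$\frac{V + 10030}{R + 3673} = \frac{\left(23791 + 1540 \sqrt{3}\right) + 10030}{20637 + 3673} = \frac{33821 + 1540 \sqrt{3}}{24310} = \left(33821 + 1540 \sqrt{3}\right) \frac{1}{24310} = \frac{33821}{24310} + \frac{14 \sqrt{3}}{221}$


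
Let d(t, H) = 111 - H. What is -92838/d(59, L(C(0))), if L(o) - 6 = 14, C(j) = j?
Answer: -92838/91 ≈ -1020.2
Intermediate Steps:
L(o) = 20 (L(o) = 6 + 14 = 20)
-92838/d(59, L(C(0))) = -92838/(111 - 1*20) = -92838/(111 - 20) = -92838/91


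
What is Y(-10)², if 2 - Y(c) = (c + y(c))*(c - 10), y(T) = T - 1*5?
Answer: 248004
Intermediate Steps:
y(T) = -5 + T (y(T) = T - 5 = -5 + T)
Y(c) = 2 - (-10 + c)*(-5 + 2*c) (Y(c) = 2 - (c + (-5 + c))*(c - 10) = 2 - (-5 + 2*c)*(-10 + c) = 2 - (-10 + c)*(-5 + 2*c))
Y(-10)² = (-48 - 2*(-10)² + 25*(-10))² = (-48 - 2*100 - 250)² = (-48 - 200 - 250)² = (-498)² = 248004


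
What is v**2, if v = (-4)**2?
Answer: 256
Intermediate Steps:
v = 16
v**2 = 16**2 = 256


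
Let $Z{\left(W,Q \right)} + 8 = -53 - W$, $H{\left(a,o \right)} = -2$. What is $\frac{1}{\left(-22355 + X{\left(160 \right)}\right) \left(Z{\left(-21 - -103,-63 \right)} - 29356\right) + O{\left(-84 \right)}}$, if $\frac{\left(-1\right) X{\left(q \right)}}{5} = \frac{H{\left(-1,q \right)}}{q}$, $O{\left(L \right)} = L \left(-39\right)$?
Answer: $\frac{16}{10551225237} \approx 1.5164 \cdot 10^{-9}$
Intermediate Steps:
$O{\left(L \right)} = - 39 L$
$Z{\left(W,Q \right)} = -61 - W$ ($Z{\left(W,Q \right)} = -8 - \left(53 + W\right) = -61 - W$)
$X{\left(q \right)} = \frac{10}{q}$ ($X{\left(q \right)} = - 5 \left(- \frac{2}{q}\right) = \frac{10}{q}$)
$\frac{1}{\left(-22355 + X{\left(160 \right)}\right) \left(Z{\left(-21 - -103,-63 \right)} - 29356\right) + O{\left(-84 \right)}} = \frac{1}{\left(-22355 + \frac{10}{160}\right) \left(\left(-61 - \left(-21 - -103\right)\right) - 29356\right) - -3276} = \frac{1}{\left(-22355 + 10 \cdot \frac{1}{160}\right) \left(\left(-61 - \left(-21 + 103\right)\right) - 29356\right) + 3276} = \frac{1}{\left(-22355 + \frac{1}{16}\right) \left(\left(-61 - 82\right) - 29356\right) + 3276} = \frac{1}{- \frac{357679 \left(\left(-61 - 82\right) - 29356\right)}{16} + 3276} = \frac{1}{- \frac{357679 \left(-143 - 29356\right)}{16} + 3276} = \frac{1}{\left(- \frac{357679}{16}\right) \left(-29499\right) + 3276} = \frac{1}{\frac{10551172821}{16} + 3276} = \frac{1}{\frac{10551225237}{16}} = \frac{16}{10551225237}$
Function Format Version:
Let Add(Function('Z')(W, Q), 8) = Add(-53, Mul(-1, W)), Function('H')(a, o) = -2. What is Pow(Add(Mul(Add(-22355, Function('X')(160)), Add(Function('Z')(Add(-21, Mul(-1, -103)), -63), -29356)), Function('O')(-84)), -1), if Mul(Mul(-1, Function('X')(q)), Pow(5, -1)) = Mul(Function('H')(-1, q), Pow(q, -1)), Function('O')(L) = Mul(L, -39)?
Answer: Rational(16, 10551225237) ≈ 1.5164e-9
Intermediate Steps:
Function('O')(L) = Mul(-39, L)
Function('Z')(W, Q) = Add(-61, Mul(-1, W)) (Function('Z')(W, Q) = Add(-8, Add(-53, Mul(-1, W))) = Add(-61, Mul(-1, W)))
Function('X')(q) = Mul(10, Pow(q, -1)) (Function('X')(q) = Mul(-5, Mul(-2, Pow(q, -1))) = Mul(10, Pow(q, -1)))
Pow(Add(Mul(Add(-22355, Function('X')(160)), Add(Function('Z')(Add(-21, Mul(-1, -103)), -63), -29356)), Function('O')(-84)), -1) = Pow(Add(Mul(Add(-22355, Mul(10, Pow(160, -1))), Add(Add(-61, Mul(-1, Add(-21, Mul(-1, -103)))), -29356)), Mul(-39, -84)), -1) = Pow(Add(Mul(Add(-22355, Mul(10, Rational(1, 160))), Add(Add(-61, Mul(-1, Add(-21, 103))), -29356)), 3276), -1) = Pow(Add(Mul(Add(-22355, Rational(1, 16)), Add(Add(-61, Mul(-1, 82)), -29356)), 3276), -1) = Pow(Add(Mul(Rational(-357679, 16), Add(Add(-61, -82), -29356)), 3276), -1) = Pow(Add(Mul(Rational(-357679, 16), Add(-143, -29356)), 3276), -1) = Pow(Add(Mul(Rational(-357679, 16), -29499), 3276), -1) = Pow(Add(Rational(10551172821, 16), 3276), -1) = Pow(Rational(10551225237, 16), -1) = Rational(16, 10551225237)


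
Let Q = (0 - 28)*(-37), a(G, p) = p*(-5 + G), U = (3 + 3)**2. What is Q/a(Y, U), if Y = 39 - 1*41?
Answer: -37/9 ≈ -4.1111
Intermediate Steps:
U = 36 (U = 6**2 = 36)
Y = -2 (Y = 39 - 41 = -2)
Q = 1036 (Q = -28*(-37) = 1036)
Q/a(Y, U) = 1036/((36*(-5 - 2))) = 1036/((36*(-7))) = 1036/(-252) = 1036*(-1/252) = -37/9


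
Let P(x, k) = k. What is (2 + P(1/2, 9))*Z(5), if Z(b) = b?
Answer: 55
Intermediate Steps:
(2 + P(1/2, 9))*Z(5) = (2 + 9)*5 = 11*5 = 55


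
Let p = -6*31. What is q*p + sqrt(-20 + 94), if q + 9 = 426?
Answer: -77562 + sqrt(74) ≈ -77553.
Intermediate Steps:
q = 417 (q = -9 + 426 = 417)
p = -186
q*p + sqrt(-20 + 94) = 417*(-186) + sqrt(-20 + 94) = -77562 + sqrt(74)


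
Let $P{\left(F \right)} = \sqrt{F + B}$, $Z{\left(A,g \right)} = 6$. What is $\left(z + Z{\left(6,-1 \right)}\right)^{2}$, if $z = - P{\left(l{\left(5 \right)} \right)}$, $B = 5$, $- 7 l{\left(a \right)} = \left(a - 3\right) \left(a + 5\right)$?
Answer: $\frac{\left(42 - \sqrt{105}\right)^{2}}{49} \approx 20.577$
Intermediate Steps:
$l{\left(a \right)} = - \frac{\left(-3 + a\right) \left(5 + a\right)}{7}$ ($l{\left(a \right)} = - \frac{\left(a - 3\right) \left(a + 5\right)}{7} = - \frac{\left(-3 + a\right) \left(5 + a\right)}{7}$)
$P{\left(F \right)} = \sqrt{5 + F}$ ($P{\left(F \right)} = \sqrt{F + 5} = \sqrt{5 + F}$)
$z = - \frac{\sqrt{105}}{7}$ ($z = - \sqrt{5 - \left(- \frac{5}{7} + \frac{25}{7}\right)} = - \sqrt{5 - \frac{20}{7}} = - \sqrt{\frac{15}{7}} = - \frac{\sqrt{105}}{7} \approx -1.4639$)
$\left(z + Z{\left(6,-1 \right)}\right)^{2} = \left(- \frac{\sqrt{105}}{7} + 6\right)^{2} = \left(6 - \frac{\sqrt{105}}{7}\right)^{2}$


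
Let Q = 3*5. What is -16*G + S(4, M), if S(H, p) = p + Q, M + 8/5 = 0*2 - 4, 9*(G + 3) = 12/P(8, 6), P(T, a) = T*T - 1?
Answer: 53923/945 ≈ 57.061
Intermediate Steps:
P(T, a) = -1 + T² (P(T, a) = T² - 1 = -1 + T²)
Q = 15
G = -563/189 (G = -3 + (12/(-1 + 8²))/9 = -3 + (12/(-1 + 64))/9 = -3 + (12/63)/9 = -3 + (12*(1/63))/9 = -3 + (⅑)*(4/21) = -3 + 4/189 = -563/189 ≈ -2.9788)
M = -28/5 (M = -8/5 + (0*2 - 4) = -8/5 + (0 - 4) = -8/5 - 4 = -28/5 ≈ -5.6000)
S(H, p) = 15 + p (S(H, p) = p + 15 = 15 + p)
-16*G + S(4, M) = -16*(-563/189) + (15 - 28/5) = 9008/189 + 47/5 = 53923/945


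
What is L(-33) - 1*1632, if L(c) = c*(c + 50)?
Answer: -2193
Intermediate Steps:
L(c) = c*(50 + c)
L(-33) - 1*1632 = -33*(50 - 33) - 1*1632 = -33*17 - 1632 = -561 - 1632 = -2193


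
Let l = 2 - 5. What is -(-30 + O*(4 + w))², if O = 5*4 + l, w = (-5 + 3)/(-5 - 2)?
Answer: -90000/49 ≈ -1836.7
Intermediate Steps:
l = -3
w = 2/7 (w = -2/(-7) = -2*(-⅐) = 2/7 ≈ 0.28571)
O = 17 (O = 5*4 - 3 = 20 - 3 = 17)
-(-30 + O*(4 + w))² = -(-30 + 17*(4 + 2/7))² = -(-30 + 17*(30/7))² = -(-30 + 510/7)² = -(300/7)² = -1*90000/49 = -90000/49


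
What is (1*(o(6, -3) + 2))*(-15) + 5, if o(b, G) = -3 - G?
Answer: -25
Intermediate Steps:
(1*(o(6, -3) + 2))*(-15) + 5 = (1*((-3 - 1*(-3)) + 2))*(-15) + 5 = (1*((-3 + 3) + 2))*(-15) + 5 = (1*(0 + 2))*(-15) + 5 = (1*2)*(-15) + 5 = 2*(-15) + 5 = -30 + 5 = -25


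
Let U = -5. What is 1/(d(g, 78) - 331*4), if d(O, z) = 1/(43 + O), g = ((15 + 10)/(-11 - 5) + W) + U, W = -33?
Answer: -55/72804 ≈ -0.00075545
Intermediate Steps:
g = -633/16 (g = ((15 + 10)/(-11 - 5) - 33) - 5 = (25/(-16) - 33) - 5 = (25*(-1/16) - 33) - 5 = (-25/16 - 33) - 5 = -553/16 - 5 = -633/16 ≈ -39.563)
1/(d(g, 78) - 331*4) = 1/(1/(43 - 633/16) - 331*4) = 1/(1/(55/16) - 1324) = 1/(16/55 - 1324) = 1/(-72804/55) = -55/72804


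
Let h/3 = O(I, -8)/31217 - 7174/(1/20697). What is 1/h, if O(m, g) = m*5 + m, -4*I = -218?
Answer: -31217/13905326513997 ≈ -2.2450e-9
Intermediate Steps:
I = 109/2 (I = -¼*(-218) = 109/2 ≈ 54.500)
O(m, g) = 6*m (O(m, g) = 5*m + m = 6*m)
h = -13905326513997/31217 (h = 3*((6*(109/2))/31217 - 7174/(1/20697)) = 3*(327*(1/31217) - 7174/1/20697) = 3*(327/31217 - 7174*20697) = 3*(327/31217 - 148480278) = 3*(-4635108837999/31217) = -13905326513997/31217 ≈ -4.4544e+8)
1/h = 1/(-13905326513997/31217) = -31217/13905326513997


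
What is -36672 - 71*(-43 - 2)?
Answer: -33477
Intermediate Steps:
-36672 - 71*(-43 - 2) = -36672 - 71*(-45) = -36672 + 3195 = -33477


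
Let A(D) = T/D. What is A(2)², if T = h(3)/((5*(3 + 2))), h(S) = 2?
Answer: 1/625 ≈ 0.0016000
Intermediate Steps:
T = 2/25 (T = 2/((5*(3 + 2))) = 2/((5*5)) = 2/25 ≈ 0.080000)
A(D) = 2/(25*D)
A(2)² = ((2/25)/2)² = ((2/25)*(½))² = (1/25)² = 1/625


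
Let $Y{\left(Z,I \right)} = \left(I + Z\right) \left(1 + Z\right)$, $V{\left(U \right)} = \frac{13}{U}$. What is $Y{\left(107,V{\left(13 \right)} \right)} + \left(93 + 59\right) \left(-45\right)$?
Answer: $4824$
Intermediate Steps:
$Y{\left(Z,I \right)} = \left(1 + Z\right) \left(I + Z\right)$
$Y{\left(107,V{\left(13 \right)} \right)} + \left(93 + 59\right) \left(-45\right) = \left(\frac{13}{13} + 107 + 107^{2} + \frac{13}{13} \cdot 107\right) + \left(93 + 59\right) \left(-45\right) = \left(13 \cdot \frac{1}{13} + 107 + 11449 + 13 \cdot \frac{1}{13} \cdot 107\right) + 152 \left(-45\right) = \left(1 + 107 + 11449 + 1 \cdot 107\right) - 6840 = \left(1 + 107 + 11449 + 107\right) - 6840 = 11664 - 6840 = 4824$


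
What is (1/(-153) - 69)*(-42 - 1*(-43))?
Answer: -10558/153 ≈ -69.007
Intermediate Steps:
(1/(-153) - 69)*(-42 - 1*(-43)) = (-1/153 - 69)*(-42 + 43) = -10558/153*1 = -10558/153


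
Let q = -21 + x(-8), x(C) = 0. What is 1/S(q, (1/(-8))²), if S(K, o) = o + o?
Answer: 32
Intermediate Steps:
q = -21 (q = -21 + 0 = -21)
S(K, o) = 2*o
1/S(q, (1/(-8))²) = 1/(2*(1/(-8))²) = 1/(2*(-⅛)²) = 1/(2*(1/64)) = 1/(1/32) = 32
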